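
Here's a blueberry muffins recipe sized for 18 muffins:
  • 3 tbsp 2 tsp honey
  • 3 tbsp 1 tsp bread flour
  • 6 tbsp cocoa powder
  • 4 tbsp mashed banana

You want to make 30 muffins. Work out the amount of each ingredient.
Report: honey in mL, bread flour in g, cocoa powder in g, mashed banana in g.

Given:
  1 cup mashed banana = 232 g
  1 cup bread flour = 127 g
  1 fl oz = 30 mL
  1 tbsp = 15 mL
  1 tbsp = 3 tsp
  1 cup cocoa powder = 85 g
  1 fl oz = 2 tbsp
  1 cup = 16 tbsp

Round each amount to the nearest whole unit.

Scaling factor: 30/18 = 5/3.
honey: (3 tbsp + 2 tsp = 11/3 tbsp) × 5/3 × 15 mL/tbsp ≈ 92 mL
bread flour: (3 tbsp + 1 tsp = 10/3 tbsp) × 5/3 ÷ 16 tbsp/cup × 127 g/cup ≈ 44 g
cocoa powder: 6 tbsp × 5/3 ÷ 16 tbsp/cup × 85 g/cup ≈ 53 g
mashed banana: 4 tbsp × 5/3 ÷ 16 tbsp/cup × 232 g/cup ≈ 97 g

honey: 92 mL; bread flour: 44 g; cocoa powder: 53 g; mashed banana: 97 g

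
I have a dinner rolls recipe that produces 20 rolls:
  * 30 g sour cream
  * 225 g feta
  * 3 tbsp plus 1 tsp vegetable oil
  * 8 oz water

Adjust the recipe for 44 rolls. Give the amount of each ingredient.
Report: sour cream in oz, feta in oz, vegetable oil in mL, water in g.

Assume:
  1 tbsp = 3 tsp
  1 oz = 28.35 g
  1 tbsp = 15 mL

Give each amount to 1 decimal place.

Scaling factor: 44/20 = 11/5 = 2.2.
sour cream: 30 g × 11/5 ÷ 28.35 g/oz ≈ 2.3 oz
feta: 225 g × 11/5 ÷ 28.35 g/oz ≈ 17.5 oz
vegetable oil: (3 tbsp + 1 tsp = 10/3 tbsp) × 11/5 × 15 mL/tbsp = 110.0 mL
water: 8 oz × 11/5 × 28.35 g/oz ≈ 499.0 g

sour cream: 2.3 oz; feta: 17.5 oz; vegetable oil: 110.0 mL; water: 499.0 g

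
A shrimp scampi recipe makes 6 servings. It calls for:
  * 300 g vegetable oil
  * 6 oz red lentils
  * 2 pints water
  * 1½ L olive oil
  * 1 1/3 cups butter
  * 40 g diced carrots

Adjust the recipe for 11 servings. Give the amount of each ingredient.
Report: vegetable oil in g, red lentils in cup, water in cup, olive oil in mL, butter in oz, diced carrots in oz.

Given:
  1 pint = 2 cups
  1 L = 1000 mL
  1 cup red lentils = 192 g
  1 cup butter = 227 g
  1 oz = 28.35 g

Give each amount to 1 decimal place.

Scaling factor: 11/6.
vegetable oil: 300 g × 11/6 = 550.0 g
red lentils: 6 oz × 11/6 × 28.35 g/oz ÷ 192 g/cup ≈ 1.6 cup
water: 2 pint × 11/6 × 2 cup/pint ≈ 7.3 cup
olive oil: 1.5 L × 11/6 × 1000 mL/L = 2750.0 mL
butter: 4/3 cup × 11/6 × 227 g/cup ÷ 28.35 g/oz ≈ 19.6 oz
diced carrots: 40 g × 11/6 ÷ 28.35 g/oz ≈ 2.6 oz

vegetable oil: 550.0 g; red lentils: 1.6 cup; water: 7.3 cup; olive oil: 2750.0 mL; butter: 19.6 oz; diced carrots: 2.6 oz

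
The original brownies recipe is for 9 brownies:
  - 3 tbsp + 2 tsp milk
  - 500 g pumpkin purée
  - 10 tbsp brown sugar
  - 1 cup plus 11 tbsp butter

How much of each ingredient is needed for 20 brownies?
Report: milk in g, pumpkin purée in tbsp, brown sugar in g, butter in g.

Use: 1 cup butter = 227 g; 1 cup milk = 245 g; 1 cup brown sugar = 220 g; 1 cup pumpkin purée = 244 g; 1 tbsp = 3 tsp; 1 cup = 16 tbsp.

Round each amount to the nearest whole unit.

Scaling factor: 20/9.
milk: (3 tbsp + 2 tsp = 11/3 tbsp) × 20/9 ÷ 16 tbsp/cup × 245 g/cup ≈ 125 g
pumpkin purée: 500 g × 20/9 ÷ 244 g/cup × 16 tbsp/cup ≈ 73 tbsp
brown sugar: 10 tbsp × 20/9 ÷ 16 tbsp/cup × 220 g/cup ≈ 306 g
butter: (1 cup + 11 tbsp = 1.6875 cup) × 20/9 × 227 g/cup ≈ 851 g

milk: 125 g; pumpkin purée: 73 tbsp; brown sugar: 306 g; butter: 851 g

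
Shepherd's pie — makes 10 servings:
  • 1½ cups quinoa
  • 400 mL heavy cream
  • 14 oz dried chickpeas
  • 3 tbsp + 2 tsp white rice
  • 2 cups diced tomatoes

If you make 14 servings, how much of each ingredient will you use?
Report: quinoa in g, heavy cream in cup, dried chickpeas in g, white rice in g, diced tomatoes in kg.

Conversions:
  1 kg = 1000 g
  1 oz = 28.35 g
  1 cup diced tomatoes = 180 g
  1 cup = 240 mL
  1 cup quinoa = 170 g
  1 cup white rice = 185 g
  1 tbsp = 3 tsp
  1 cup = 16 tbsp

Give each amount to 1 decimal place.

Scaling factor: 14/10 = 7/5 = 1.4.
quinoa: 1.5 cup × 7/5 × 170 g/cup = 357.0 g
heavy cream: 400 mL × 7/5 ÷ 240 mL/cup ≈ 2.3 cup
dried chickpeas: 14 oz × 7/5 × 28.35 g/oz ≈ 555.7 g
white rice: (3 tbsp + 2 tsp = 11/3 tbsp) × 7/5 ÷ 16 tbsp/cup × 185 g/cup ≈ 59.4 g
diced tomatoes: 2 cup × 7/5 × 180 g/cup ÷ 1000 g/kg ≈ 0.5 kg

quinoa: 357.0 g; heavy cream: 2.3 cup; dried chickpeas: 555.7 g; white rice: 59.4 g; diced tomatoes: 0.5 kg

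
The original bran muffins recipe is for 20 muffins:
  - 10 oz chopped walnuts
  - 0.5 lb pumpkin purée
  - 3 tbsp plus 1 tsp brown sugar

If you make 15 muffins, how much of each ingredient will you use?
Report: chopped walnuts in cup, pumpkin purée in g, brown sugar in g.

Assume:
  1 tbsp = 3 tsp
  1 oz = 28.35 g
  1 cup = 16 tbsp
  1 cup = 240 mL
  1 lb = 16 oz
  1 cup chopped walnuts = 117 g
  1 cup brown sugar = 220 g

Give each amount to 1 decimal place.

Scaling factor: 15/20 = 3/4 = 0.75.
chopped walnuts: 10 oz × 3/4 × 28.35 g/oz ÷ 117 g/cup ≈ 1.8 cup
pumpkin purée: 0.5 lb × 3/4 × 16 oz/lb × 28.35 g/oz = 170.1 g
brown sugar: (3 tbsp + 1 tsp = 10/3 tbsp) × 3/4 ÷ 16 tbsp/cup × 220 g/cup ≈ 34.4 g

chopped walnuts: 1.8 cup; pumpkin purée: 170.1 g; brown sugar: 34.4 g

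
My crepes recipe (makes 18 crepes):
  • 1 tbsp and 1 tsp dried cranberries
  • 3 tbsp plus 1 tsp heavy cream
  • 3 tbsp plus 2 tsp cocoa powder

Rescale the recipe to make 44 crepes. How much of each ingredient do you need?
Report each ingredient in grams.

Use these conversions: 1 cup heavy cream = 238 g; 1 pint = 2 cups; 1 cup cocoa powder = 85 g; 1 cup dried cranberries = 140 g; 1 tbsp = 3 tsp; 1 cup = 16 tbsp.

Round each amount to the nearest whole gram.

dried cranberries: 29 g; heavy cream: 121 g; cocoa powder: 48 g

Scaling factor: 44/18 = 22/9.
dried cranberries: (1 tbsp + 1 tsp = 4/3 tbsp) × 22/9 ÷ 16 tbsp/cup × 140 g/cup ≈ 29 g
heavy cream: (3 tbsp + 1 tsp = 10/3 tbsp) × 22/9 ÷ 16 tbsp/cup × 238 g/cup ≈ 121 g
cocoa powder: (3 tbsp + 2 tsp = 11/3 tbsp) × 22/9 ÷ 16 tbsp/cup × 85 g/cup ≈ 48 g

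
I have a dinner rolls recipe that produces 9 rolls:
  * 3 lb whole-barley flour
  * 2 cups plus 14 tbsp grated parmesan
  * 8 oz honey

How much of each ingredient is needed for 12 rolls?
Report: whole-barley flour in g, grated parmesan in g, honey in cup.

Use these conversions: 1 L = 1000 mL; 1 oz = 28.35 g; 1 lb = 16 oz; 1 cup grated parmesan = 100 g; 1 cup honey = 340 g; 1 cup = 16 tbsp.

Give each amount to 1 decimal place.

whole-barley flour: 1814.4 g; grated parmesan: 383.3 g; honey: 0.9 cup

Scaling factor: 12/9 = 4/3.
whole-barley flour: 3 lb × 4/3 × 16 oz/lb × 28.35 g/oz = 1814.4 g
grated parmesan: (2 cup + 14 tbsp = 2.875 cup) × 4/3 × 100 g/cup ≈ 383.3 g
honey: 8 oz × 4/3 × 28.35 g/oz ÷ 340 g/cup ≈ 0.9 cup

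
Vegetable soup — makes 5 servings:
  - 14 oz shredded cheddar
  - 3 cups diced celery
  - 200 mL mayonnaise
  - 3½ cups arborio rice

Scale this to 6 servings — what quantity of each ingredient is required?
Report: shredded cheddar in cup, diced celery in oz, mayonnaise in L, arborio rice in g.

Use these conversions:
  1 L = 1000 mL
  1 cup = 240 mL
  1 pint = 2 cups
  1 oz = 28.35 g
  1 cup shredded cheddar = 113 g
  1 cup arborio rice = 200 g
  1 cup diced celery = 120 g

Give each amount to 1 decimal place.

Scaling factor: 6/5 = 1.2.
shredded cheddar: 14 oz × 6/5 × 28.35 g/oz ÷ 113 g/cup ≈ 4.2 cup
diced celery: 3 cup × 6/5 × 120 g/cup ÷ 28.35 g/oz ≈ 15.2 oz
mayonnaise: 200 mL × 6/5 ÷ 1000 mL/L ≈ 0.2 L
arborio rice: 3.5 cup × 6/5 × 200 g/cup = 840.0 g

shredded cheddar: 4.2 cup; diced celery: 15.2 oz; mayonnaise: 0.2 L; arborio rice: 840.0 g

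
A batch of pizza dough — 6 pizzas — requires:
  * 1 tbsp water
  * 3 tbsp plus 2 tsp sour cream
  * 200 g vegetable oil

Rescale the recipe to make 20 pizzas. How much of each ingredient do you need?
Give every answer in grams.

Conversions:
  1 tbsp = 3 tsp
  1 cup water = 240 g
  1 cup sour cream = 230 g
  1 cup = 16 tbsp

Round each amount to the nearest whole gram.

water: 50 g; sour cream: 176 g; vegetable oil: 667 g

Scaling factor: 20/6 = 10/3.
water: 1 tbsp × 10/3 ÷ 16 tbsp/cup × 240 g/cup = 50 g
sour cream: (3 tbsp + 2 tsp = 11/3 tbsp) × 10/3 ÷ 16 tbsp/cup × 230 g/cup ≈ 176 g
vegetable oil: 200 g × 10/3 ≈ 667 g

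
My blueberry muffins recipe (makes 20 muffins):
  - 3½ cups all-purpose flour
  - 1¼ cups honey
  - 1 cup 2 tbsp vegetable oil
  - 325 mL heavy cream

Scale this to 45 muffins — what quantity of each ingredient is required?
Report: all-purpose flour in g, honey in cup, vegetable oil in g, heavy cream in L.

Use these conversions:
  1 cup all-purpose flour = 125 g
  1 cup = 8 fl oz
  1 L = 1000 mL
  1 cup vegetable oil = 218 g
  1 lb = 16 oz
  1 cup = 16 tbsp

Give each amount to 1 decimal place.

Scaling factor: 45/20 = 9/4 = 2.25.
all-purpose flour: 3.5 cup × 9/4 × 125 g/cup ≈ 984.4 g
honey: 1.25 cup × 9/4 ≈ 2.8 cup
vegetable oil: (1 cup + 2 tbsp = 1.125 cup) × 9/4 × 218 g/cup ≈ 551.8 g
heavy cream: 325 mL × 9/4 ÷ 1000 mL/L ≈ 0.7 L

all-purpose flour: 984.4 g; honey: 2.8 cup; vegetable oil: 551.8 g; heavy cream: 0.7 L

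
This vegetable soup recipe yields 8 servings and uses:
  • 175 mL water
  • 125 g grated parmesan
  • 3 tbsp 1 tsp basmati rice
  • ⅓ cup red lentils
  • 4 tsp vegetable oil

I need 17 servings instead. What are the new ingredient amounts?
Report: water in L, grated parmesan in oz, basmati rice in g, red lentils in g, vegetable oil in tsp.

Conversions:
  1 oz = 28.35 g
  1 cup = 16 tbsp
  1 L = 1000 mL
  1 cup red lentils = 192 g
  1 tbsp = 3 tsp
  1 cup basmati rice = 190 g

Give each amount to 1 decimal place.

water: 0.4 L; grated parmesan: 9.4 oz; basmati rice: 84.1 g; red lentils: 136.0 g; vegetable oil: 8.5 tsp

Scaling factor: 17/8 = 2.125.
water: 175 mL × 17/8 ÷ 1000 mL/L ≈ 0.4 L
grated parmesan: 125 g × 17/8 ÷ 28.35 g/oz ≈ 9.4 oz
basmati rice: (3 tbsp + 1 tsp = 10/3 tbsp) × 17/8 ÷ 16 tbsp/cup × 190 g/cup ≈ 84.1 g
red lentils: 1/3 cup × 17/8 × 192 g/cup = 136.0 g
vegetable oil: 4 tsp × 17/8 = 8.5 tsp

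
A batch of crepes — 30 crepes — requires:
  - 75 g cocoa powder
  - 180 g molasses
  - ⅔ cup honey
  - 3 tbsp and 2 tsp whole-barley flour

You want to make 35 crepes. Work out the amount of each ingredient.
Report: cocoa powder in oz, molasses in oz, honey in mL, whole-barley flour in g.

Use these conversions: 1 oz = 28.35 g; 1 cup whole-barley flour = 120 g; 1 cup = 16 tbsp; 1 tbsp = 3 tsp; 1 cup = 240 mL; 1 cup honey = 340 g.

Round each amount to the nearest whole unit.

cocoa powder: 3 oz; molasses: 7 oz; honey: 187 mL; whole-barley flour: 32 g

Scaling factor: 35/30 = 7/6.
cocoa powder: 75 g × 7/6 ÷ 28.35 g/oz ≈ 3 oz
molasses: 180 g × 7/6 ÷ 28.35 g/oz ≈ 7 oz
honey: 2/3 cup × 7/6 × 240 mL/cup ≈ 187 mL
whole-barley flour: (3 tbsp + 2 tsp = 11/3 tbsp) × 7/6 ÷ 16 tbsp/cup × 120 g/cup ≈ 32 g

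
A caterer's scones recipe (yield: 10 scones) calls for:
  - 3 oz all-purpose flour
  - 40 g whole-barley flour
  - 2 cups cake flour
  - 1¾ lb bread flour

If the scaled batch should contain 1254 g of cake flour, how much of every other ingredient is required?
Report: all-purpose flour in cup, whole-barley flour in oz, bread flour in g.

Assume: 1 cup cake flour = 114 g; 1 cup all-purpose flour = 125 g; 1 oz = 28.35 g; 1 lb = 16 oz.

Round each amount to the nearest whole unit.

The original recipe has 228 g of cake flour, so the scaling factor is 1254 ÷ 228 = 11/2 = 5.5.
all-purpose flour: 3 oz × 11/2 × 28.35 g/oz ÷ 125 g/cup ≈ 4 cup
whole-barley flour: 40 g × 11/2 ÷ 28.35 g/oz ≈ 8 oz
bread flour: 1.75 lb × 11/2 × 16 oz/lb × 28.35 g/oz ≈ 4366 g

all-purpose flour: 4 cup; whole-barley flour: 8 oz; bread flour: 4366 g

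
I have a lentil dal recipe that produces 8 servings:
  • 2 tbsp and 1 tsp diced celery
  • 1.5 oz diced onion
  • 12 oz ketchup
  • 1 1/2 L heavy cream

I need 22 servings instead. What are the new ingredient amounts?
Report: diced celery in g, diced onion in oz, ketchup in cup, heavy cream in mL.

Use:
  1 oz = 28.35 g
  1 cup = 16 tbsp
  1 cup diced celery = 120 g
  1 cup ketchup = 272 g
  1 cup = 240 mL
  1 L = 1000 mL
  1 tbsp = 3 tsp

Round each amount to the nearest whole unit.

Scaling factor: 22/8 = 11/4 = 2.75.
diced celery: (2 tbsp + 1 tsp = 7/3 tbsp) × 11/4 ÷ 16 tbsp/cup × 120 g/cup ≈ 48 g
diced onion: 1.5 oz × 11/4 ≈ 4 oz
ketchup: 12 oz × 11/4 × 28.35 g/oz ÷ 272 g/cup ≈ 3 cup
heavy cream: 1.5 L × 11/4 × 1000 mL/L = 4125 mL

diced celery: 48 g; diced onion: 4 oz; ketchup: 3 cup; heavy cream: 4125 mL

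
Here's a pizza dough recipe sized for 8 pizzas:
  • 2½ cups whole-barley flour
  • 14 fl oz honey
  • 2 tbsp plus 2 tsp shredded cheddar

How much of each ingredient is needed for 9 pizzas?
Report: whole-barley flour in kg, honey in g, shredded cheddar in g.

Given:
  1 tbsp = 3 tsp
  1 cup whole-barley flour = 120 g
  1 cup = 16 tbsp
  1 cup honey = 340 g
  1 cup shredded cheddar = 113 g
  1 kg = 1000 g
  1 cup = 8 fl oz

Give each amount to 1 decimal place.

whole-barley flour: 0.3 kg; honey: 669.4 g; shredded cheddar: 21.2 g

Scaling factor: 9/8 = 1.125.
whole-barley flour: 2.5 cup × 9/8 × 120 g/cup ÷ 1000 g/kg ≈ 0.3 kg
honey: 14 fl oz × 9/8 ÷ 8 fl oz/cup × 340 g/cup ≈ 669.4 g
shredded cheddar: (2 tbsp + 2 tsp = 8/3 tbsp) × 9/8 ÷ 16 tbsp/cup × 113 g/cup ≈ 21.2 g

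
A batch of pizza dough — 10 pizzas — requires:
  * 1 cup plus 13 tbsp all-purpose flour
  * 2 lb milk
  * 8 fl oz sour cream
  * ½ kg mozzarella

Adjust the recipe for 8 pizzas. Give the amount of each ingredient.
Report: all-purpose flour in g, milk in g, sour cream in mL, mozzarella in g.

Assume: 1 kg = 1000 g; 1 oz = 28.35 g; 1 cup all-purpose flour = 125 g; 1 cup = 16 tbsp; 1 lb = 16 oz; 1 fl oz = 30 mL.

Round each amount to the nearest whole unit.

all-purpose flour: 181 g; milk: 726 g; sour cream: 192 mL; mozzarella: 400 g

Scaling factor: 8/10 = 4/5 = 0.8.
all-purpose flour: (1 cup + 13 tbsp = 1.8125 cup) × 4/5 × 125 g/cup ≈ 181 g
milk: 2 lb × 4/5 × 16 oz/lb × 28.35 g/oz ≈ 726 g
sour cream: 8 fl oz × 4/5 × 30 mL/fl oz = 192 mL
mozzarella: 0.5 kg × 4/5 × 1000 g/kg = 400 g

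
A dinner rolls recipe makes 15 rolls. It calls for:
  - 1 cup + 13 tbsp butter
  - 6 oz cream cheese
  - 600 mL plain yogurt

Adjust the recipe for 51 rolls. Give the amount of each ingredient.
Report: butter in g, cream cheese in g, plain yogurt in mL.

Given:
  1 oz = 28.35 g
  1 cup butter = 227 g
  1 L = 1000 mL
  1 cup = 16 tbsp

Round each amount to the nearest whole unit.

Scaling factor: 51/15 = 17/5 = 3.4.
butter: (1 cup + 13 tbsp = 1.8125 cup) × 17/5 × 227 g/cup ≈ 1399 g
cream cheese: 6 oz × 17/5 × 28.35 g/oz ≈ 578 g
plain yogurt: 600 mL × 17/5 = 2040 mL

butter: 1399 g; cream cheese: 578 g; plain yogurt: 2040 mL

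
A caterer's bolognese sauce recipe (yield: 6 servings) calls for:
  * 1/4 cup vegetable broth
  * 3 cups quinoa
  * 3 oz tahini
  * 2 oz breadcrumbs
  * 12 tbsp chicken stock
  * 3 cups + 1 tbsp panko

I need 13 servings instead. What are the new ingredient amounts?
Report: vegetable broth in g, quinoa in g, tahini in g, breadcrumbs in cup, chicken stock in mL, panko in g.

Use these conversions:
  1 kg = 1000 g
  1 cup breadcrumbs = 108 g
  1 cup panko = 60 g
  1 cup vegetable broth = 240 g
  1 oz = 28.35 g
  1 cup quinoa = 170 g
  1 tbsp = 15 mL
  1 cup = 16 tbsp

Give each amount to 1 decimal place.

vegetable broth: 130.0 g; quinoa: 1105.0 g; tahini: 184.3 g; breadcrumbs: 1.1 cup; chicken stock: 390.0 mL; panko: 398.1 g

Scaling factor: 13/6.
vegetable broth: 0.25 cup × 13/6 × 240 g/cup = 130.0 g
quinoa: 3 cup × 13/6 × 170 g/cup = 1105.0 g
tahini: 3 oz × 13/6 × 28.35 g/oz ≈ 184.3 g
breadcrumbs: 2 oz × 13/6 × 28.35 g/oz ÷ 108 g/cup ≈ 1.1 cup
chicken stock: 12 tbsp × 13/6 × 15 mL/tbsp = 390.0 mL
panko: (3 cup + 1 tbsp = 3.0625 cup) × 13/6 × 60 g/cup ≈ 398.1 g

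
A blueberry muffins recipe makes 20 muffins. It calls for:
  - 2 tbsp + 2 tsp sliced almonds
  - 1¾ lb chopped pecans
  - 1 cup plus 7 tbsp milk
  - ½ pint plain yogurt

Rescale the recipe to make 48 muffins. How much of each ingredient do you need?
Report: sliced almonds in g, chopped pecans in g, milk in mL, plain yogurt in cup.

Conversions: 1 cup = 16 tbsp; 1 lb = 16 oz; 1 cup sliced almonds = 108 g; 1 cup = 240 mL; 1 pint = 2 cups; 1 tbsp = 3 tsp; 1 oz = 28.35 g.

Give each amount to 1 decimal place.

sliced almonds: 43.2 g; chopped pecans: 1905.1 g; milk: 828.0 mL; plain yogurt: 2.4 cup

Scaling factor: 48/20 = 12/5 = 2.4.
sliced almonds: (2 tbsp + 2 tsp = 8/3 tbsp) × 12/5 ÷ 16 tbsp/cup × 108 g/cup = 43.2 g
chopped pecans: 1.75 lb × 12/5 × 16 oz/lb × 28.35 g/oz ≈ 1905.1 g
milk: (1 cup + 7 tbsp = 1.4375 cup) × 12/5 × 240 mL/cup = 828.0 mL
plain yogurt: 0.5 pint × 12/5 × 2 cup/pint = 2.4 cup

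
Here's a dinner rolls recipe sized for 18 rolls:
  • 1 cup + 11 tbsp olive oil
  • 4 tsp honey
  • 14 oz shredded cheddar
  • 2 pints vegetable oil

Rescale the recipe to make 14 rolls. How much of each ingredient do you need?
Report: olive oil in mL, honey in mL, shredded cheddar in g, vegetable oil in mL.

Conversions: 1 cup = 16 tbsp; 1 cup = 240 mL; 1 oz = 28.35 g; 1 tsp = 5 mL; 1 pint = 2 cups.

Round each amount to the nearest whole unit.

olive oil: 315 mL; honey: 16 mL; shredded cheddar: 309 g; vegetable oil: 747 mL

Scaling factor: 14/18 = 7/9.
olive oil: (1 cup + 11 tbsp = 1.6875 cup) × 7/9 × 240 mL/cup = 315 mL
honey: 4 tsp × 7/9 × 5 mL/tsp ≈ 16 mL
shredded cheddar: 14 oz × 7/9 × 28.35 g/oz ≈ 309 g
vegetable oil: 2 pint × 7/9 × 2 cup/pint × 240 mL/cup ≈ 747 mL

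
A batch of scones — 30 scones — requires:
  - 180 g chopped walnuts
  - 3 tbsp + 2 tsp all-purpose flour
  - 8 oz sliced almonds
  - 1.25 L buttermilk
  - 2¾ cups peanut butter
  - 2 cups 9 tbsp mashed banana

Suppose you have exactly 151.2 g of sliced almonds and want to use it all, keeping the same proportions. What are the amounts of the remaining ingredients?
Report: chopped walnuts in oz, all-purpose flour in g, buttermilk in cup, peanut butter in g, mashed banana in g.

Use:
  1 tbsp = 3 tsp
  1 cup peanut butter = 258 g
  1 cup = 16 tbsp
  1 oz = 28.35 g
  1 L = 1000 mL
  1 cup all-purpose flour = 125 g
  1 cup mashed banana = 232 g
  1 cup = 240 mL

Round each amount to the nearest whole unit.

chopped walnuts: 4 oz; all-purpose flour: 19 g; buttermilk: 3 cup; peanut butter: 473 g; mashed banana: 396 g

The original recipe has 226.8 g of sliced almonds, so the scaling factor is 151.2 ÷ 226.8 = 2/3.
chopped walnuts: 180 g × 2/3 ÷ 28.35 g/oz ≈ 4 oz
all-purpose flour: (3 tbsp + 2 tsp = 11/3 tbsp) × 2/3 ÷ 16 tbsp/cup × 125 g/cup ≈ 19 g
buttermilk: 1.25 L × 2/3 × 1000 mL/L ÷ 240 mL/cup ≈ 3 cup
peanut butter: 2.75 cup × 2/3 × 258 g/cup = 473 g
mashed banana: (2 cup + 9 tbsp = 2.5625 cup) × 2/3 × 232 g/cup ≈ 396 g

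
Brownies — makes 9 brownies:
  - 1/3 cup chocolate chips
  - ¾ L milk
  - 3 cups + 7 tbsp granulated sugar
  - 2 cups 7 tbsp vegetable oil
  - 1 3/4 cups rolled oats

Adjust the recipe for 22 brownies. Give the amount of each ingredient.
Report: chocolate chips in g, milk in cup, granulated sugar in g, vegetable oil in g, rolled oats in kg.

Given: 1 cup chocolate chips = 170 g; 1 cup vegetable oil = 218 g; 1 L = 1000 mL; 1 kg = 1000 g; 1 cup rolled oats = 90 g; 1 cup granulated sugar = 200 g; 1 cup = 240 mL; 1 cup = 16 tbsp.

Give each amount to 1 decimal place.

Scaling factor: 22/9.
chocolate chips: 1/3 cup × 22/9 × 170 g/cup ≈ 138.5 g
milk: 0.75 L × 22/9 × 1000 mL/L ÷ 240 mL/cup ≈ 7.6 cup
granulated sugar: (3 cup + 7 tbsp = 3.4375 cup) × 22/9 × 200 g/cup ≈ 1680.6 g
vegetable oil: (2 cup + 7 tbsp = 2.4375 cup) × 22/9 × 218 g/cup ≈ 1298.9 g
rolled oats: 1.75 cup × 22/9 × 90 g/cup ÷ 1000 g/kg ≈ 0.4 kg

chocolate chips: 138.5 g; milk: 7.6 cup; granulated sugar: 1680.6 g; vegetable oil: 1298.9 g; rolled oats: 0.4 kg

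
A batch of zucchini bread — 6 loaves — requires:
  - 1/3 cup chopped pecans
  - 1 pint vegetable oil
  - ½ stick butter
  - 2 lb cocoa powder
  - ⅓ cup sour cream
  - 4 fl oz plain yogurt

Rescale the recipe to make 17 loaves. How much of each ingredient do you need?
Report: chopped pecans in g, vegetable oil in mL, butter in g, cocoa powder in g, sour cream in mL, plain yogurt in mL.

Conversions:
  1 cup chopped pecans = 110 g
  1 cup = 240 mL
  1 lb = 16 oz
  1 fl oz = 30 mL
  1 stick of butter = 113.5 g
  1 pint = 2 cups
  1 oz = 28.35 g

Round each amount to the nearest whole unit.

Scaling factor: 17/6.
chopped pecans: 1/3 cup × 17/6 × 110 g/cup ≈ 104 g
vegetable oil: 1 pint × 17/6 × 2 cup/pint × 240 mL/cup = 1360 mL
butter: 0.5 stick × 17/6 × 113.5 g/stick ≈ 161 g
cocoa powder: 2 lb × 17/6 × 16 oz/lb × 28.35 g/oz ≈ 2570 g
sour cream: 1/3 cup × 17/6 × 240 mL/cup ≈ 227 mL
plain yogurt: 4 fl oz × 17/6 × 30 mL/fl oz = 340 mL

chopped pecans: 104 g; vegetable oil: 1360 mL; butter: 161 g; cocoa powder: 2570 g; sour cream: 227 mL; plain yogurt: 340 mL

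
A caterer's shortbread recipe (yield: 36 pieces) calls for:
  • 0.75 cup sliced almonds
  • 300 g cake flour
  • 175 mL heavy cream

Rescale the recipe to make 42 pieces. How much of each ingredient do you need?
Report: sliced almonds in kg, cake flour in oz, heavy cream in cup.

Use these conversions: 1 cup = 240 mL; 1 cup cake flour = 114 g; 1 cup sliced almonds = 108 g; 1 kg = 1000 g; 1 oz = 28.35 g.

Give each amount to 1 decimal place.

Scaling factor: 42/36 = 7/6.
sliced almonds: 0.75 cup × 7/6 × 108 g/cup ÷ 1000 g/kg ≈ 0.1 kg
cake flour: 300 g × 7/6 ÷ 28.35 g/oz ≈ 12.3 oz
heavy cream: 175 mL × 7/6 ÷ 240 mL/cup ≈ 0.9 cup

sliced almonds: 0.1 kg; cake flour: 12.3 oz; heavy cream: 0.9 cup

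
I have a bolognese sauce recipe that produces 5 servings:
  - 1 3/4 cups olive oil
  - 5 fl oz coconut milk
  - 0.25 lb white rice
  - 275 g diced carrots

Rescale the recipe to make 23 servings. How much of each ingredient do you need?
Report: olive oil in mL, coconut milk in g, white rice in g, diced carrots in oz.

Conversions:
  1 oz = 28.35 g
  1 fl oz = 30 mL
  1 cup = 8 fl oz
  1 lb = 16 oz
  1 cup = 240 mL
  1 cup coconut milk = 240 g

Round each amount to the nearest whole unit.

Scaling factor: 23/5 = 4.6.
olive oil: 1.75 cup × 23/5 × 240 mL/cup = 1932 mL
coconut milk: 5 fl oz × 23/5 ÷ 8 fl oz/cup × 240 g/cup = 690 g
white rice: 0.25 lb × 23/5 × 16 oz/lb × 28.35 g/oz ≈ 522 g
diced carrots: 275 g × 23/5 ÷ 28.35 g/oz ≈ 45 oz

olive oil: 1932 mL; coconut milk: 690 g; white rice: 522 g; diced carrots: 45 oz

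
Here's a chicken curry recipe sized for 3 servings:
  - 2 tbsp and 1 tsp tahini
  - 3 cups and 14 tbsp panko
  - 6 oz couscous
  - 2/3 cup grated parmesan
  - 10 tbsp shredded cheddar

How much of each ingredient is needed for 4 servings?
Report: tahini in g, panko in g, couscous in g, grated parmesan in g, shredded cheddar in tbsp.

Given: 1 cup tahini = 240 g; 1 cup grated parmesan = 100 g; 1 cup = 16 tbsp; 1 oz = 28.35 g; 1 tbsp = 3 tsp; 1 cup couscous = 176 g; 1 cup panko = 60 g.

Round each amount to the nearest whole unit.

Scaling factor: 4/3.
tahini: (2 tbsp + 1 tsp = 7/3 tbsp) × 4/3 ÷ 16 tbsp/cup × 240 g/cup ≈ 47 g
panko: (3 cup + 14 tbsp = 3.875 cup) × 4/3 × 60 g/cup = 310 g
couscous: 6 oz × 4/3 × 28.35 g/oz ≈ 227 g
grated parmesan: 2/3 cup × 4/3 × 100 g/cup ≈ 89 g
shredded cheddar: 10 tbsp × 4/3 ≈ 13 tbsp

tahini: 47 g; panko: 310 g; couscous: 227 g; grated parmesan: 89 g; shredded cheddar: 13 tbsp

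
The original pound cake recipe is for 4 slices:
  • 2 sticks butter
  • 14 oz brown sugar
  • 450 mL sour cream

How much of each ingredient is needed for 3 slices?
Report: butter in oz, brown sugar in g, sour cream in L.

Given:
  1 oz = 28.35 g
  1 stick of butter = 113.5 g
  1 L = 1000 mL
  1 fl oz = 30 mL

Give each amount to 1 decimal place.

butter: 6.0 oz; brown sugar: 297.7 g; sour cream: 0.3 L

Scaling factor: 3/4 = 0.75.
butter: 2 stick × 3/4 × 113.5 g/stick ÷ 28.35 g/oz ≈ 6.0 oz
brown sugar: 14 oz × 3/4 × 28.35 g/oz ≈ 297.7 g
sour cream: 450 mL × 3/4 ÷ 1000 mL/L ≈ 0.3 L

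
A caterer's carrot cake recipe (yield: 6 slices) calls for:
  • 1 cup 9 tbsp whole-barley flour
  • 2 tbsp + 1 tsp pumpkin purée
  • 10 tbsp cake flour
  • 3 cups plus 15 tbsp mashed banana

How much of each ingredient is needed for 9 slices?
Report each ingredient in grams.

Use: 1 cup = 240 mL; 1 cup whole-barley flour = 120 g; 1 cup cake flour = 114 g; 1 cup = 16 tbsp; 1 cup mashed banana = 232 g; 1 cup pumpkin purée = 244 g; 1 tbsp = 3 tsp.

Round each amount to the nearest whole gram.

whole-barley flour: 281 g; pumpkin purée: 53 g; cake flour: 107 g; mashed banana: 1370 g

Scaling factor: 9/6 = 3/2 = 1.5.
whole-barley flour: (1 cup + 9 tbsp = 1.5625 cup) × 3/2 × 120 g/cup ≈ 281 g
pumpkin purée: (2 tbsp + 1 tsp = 7/3 tbsp) × 3/2 ÷ 16 tbsp/cup × 244 g/cup ≈ 53 g
cake flour: 10 tbsp × 3/2 ÷ 16 tbsp/cup × 114 g/cup ≈ 107 g
mashed banana: (3 cup + 15 tbsp = 3.9375 cup) × 3/2 × 232 g/cup ≈ 1370 g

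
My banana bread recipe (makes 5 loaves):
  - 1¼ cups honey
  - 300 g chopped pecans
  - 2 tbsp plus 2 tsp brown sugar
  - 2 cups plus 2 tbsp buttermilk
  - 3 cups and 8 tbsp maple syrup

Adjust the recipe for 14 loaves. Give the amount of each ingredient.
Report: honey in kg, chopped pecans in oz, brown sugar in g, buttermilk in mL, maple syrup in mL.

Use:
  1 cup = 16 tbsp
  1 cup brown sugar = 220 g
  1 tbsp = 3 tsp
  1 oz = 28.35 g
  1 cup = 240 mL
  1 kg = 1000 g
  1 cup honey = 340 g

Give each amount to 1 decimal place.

Scaling factor: 14/5 = 2.8.
honey: 1.25 cup × 14/5 × 340 g/cup ÷ 1000 g/kg ≈ 1.2 kg
chopped pecans: 300 g × 14/5 ÷ 28.35 g/oz ≈ 29.6 oz
brown sugar: (2 tbsp + 2 tsp = 8/3 tbsp) × 14/5 ÷ 16 tbsp/cup × 220 g/cup ≈ 102.7 g
buttermilk: (2 cup + 2 tbsp = 2.125 cup) × 14/5 × 240 mL/cup = 1428.0 mL
maple syrup: (3 cup + 8 tbsp = 3.5 cup) × 14/5 × 240 mL/cup = 2352.0 mL

honey: 1.2 kg; chopped pecans: 29.6 oz; brown sugar: 102.7 g; buttermilk: 1428.0 mL; maple syrup: 2352.0 mL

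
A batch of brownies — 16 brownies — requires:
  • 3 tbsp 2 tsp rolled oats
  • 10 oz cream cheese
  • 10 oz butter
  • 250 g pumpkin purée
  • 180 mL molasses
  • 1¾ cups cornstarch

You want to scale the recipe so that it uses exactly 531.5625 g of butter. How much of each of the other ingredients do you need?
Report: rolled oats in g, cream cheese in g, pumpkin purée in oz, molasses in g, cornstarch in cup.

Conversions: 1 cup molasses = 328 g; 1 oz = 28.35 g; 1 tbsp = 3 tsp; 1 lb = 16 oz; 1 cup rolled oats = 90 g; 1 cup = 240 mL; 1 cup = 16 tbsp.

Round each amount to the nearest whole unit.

The original recipe has 283.5 g of butter, so the scaling factor is 531.5625 ÷ 283.5 = 15/8 = 1.875.
rolled oats: (3 tbsp + 2 tsp = 11/3 tbsp) × 15/8 ÷ 16 tbsp/cup × 90 g/cup ≈ 39 g
cream cheese: 10 oz × 15/8 × 28.35 g/oz ≈ 532 g
pumpkin purée: 250 g × 15/8 ÷ 28.35 g/oz ≈ 17 oz
molasses: 180 mL × 15/8 ÷ 240 mL/cup × 328 g/cup ≈ 461 g
cornstarch: 1.75 cup × 15/8 ≈ 3 cup

rolled oats: 39 g; cream cheese: 532 g; pumpkin purée: 17 oz; molasses: 461 g; cornstarch: 3 cup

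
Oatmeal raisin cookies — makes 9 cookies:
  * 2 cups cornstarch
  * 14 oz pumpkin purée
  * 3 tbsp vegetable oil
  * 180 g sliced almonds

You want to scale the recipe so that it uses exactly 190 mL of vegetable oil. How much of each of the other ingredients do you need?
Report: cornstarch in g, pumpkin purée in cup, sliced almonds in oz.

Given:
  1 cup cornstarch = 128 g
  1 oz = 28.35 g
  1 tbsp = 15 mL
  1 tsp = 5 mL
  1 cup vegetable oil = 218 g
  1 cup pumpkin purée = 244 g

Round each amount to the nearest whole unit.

cornstarch: 1081 g; pumpkin purée: 7 cup; sliced almonds: 27 oz

The original recipe has 45 mL of vegetable oil, so the scaling factor is 190 ÷ 45 = 38/9.
cornstarch: 2 cup × 38/9 × 128 g/cup ≈ 1081 g
pumpkin purée: 14 oz × 38/9 × 28.35 g/oz ÷ 244 g/cup ≈ 7 cup
sliced almonds: 180 g × 38/9 ÷ 28.35 g/oz ≈ 27 oz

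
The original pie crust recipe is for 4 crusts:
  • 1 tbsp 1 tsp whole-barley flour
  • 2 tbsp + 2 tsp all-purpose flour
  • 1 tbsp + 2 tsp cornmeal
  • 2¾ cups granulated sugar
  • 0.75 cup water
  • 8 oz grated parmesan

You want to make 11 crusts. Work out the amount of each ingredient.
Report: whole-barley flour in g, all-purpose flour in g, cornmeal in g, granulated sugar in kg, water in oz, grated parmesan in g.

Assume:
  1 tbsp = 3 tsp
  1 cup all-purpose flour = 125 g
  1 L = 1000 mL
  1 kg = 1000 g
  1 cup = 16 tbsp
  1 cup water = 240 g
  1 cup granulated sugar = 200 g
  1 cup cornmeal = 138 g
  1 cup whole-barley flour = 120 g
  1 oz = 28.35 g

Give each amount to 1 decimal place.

Scaling factor: 11/4 = 2.75.
whole-barley flour: (1 tbsp + 1 tsp = 4/3 tbsp) × 11/4 ÷ 16 tbsp/cup × 120 g/cup = 27.5 g
all-purpose flour: (2 tbsp + 2 tsp = 8/3 tbsp) × 11/4 ÷ 16 tbsp/cup × 125 g/cup ≈ 57.3 g
cornmeal: (1 tbsp + 2 tsp = 5/3 tbsp) × 11/4 ÷ 16 tbsp/cup × 138 g/cup ≈ 39.5 g
granulated sugar: 2.75 cup × 11/4 × 200 g/cup ÷ 1000 g/kg ≈ 1.5 kg
water: 0.75 cup × 11/4 × 240 g/cup ÷ 28.35 g/oz ≈ 17.5 oz
grated parmesan: 8 oz × 11/4 × 28.35 g/oz = 623.7 g

whole-barley flour: 27.5 g; all-purpose flour: 57.3 g; cornmeal: 39.5 g; granulated sugar: 1.5 kg; water: 17.5 oz; grated parmesan: 623.7 g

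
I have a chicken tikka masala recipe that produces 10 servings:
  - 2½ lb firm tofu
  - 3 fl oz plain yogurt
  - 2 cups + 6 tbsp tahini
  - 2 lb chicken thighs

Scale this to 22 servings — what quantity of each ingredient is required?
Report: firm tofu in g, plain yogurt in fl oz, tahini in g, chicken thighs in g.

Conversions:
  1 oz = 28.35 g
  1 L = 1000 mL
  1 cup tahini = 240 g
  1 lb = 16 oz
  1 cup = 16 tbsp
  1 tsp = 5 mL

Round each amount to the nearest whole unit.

firm tofu: 2495 g; plain yogurt: 7 fl oz; tahini: 1254 g; chicken thighs: 1996 g

Scaling factor: 22/10 = 11/5 = 2.2.
firm tofu: 2.5 lb × 11/5 × 16 oz/lb × 28.35 g/oz ≈ 2495 g
plain yogurt: 3 fl oz × 11/5 ≈ 7 fl oz
tahini: (2 cup + 6 tbsp = 2.375 cup) × 11/5 × 240 g/cup = 1254 g
chicken thighs: 2 lb × 11/5 × 16 oz/lb × 28.35 g/oz ≈ 1996 g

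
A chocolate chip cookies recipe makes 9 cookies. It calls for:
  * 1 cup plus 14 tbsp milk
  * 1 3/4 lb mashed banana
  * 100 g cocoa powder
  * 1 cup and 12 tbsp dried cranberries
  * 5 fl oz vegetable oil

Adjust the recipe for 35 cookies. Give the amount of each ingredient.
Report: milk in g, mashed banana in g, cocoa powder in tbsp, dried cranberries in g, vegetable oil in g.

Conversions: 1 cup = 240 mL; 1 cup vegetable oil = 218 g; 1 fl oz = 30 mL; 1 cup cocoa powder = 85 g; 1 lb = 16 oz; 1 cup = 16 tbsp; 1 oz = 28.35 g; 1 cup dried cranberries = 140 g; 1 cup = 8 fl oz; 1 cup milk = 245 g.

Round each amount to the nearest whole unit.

Scaling factor: 35/9.
milk: (1 cup + 14 tbsp = 1.875 cup) × 35/9 × 245 g/cup ≈ 1786 g
mashed banana: 1.75 lb × 35/9 × 16 oz/lb × 28.35 g/oz = 3087 g
cocoa powder: 100 g × 35/9 ÷ 85 g/cup × 16 tbsp/cup ≈ 73 tbsp
dried cranberries: (1 cup + 12 tbsp = 1.75 cup) × 35/9 × 140 g/cup ≈ 953 g
vegetable oil: 5 fl oz × 35/9 ÷ 8 fl oz/cup × 218 g/cup ≈ 530 g

milk: 1786 g; mashed banana: 3087 g; cocoa powder: 73 tbsp; dried cranberries: 953 g; vegetable oil: 530 g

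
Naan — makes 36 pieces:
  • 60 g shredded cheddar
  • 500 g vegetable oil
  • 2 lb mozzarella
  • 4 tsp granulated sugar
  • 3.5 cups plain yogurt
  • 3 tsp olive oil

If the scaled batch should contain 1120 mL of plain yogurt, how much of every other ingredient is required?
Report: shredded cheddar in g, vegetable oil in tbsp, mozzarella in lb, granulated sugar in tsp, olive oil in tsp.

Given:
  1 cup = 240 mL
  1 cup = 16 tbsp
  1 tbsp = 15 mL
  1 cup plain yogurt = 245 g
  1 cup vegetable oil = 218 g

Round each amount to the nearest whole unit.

shredded cheddar: 80 g; vegetable oil: 49 tbsp; mozzarella: 3 lb; granulated sugar: 5 tsp; olive oil: 4 tsp

The original recipe has 840 mL of plain yogurt, so the scaling factor is 1120 ÷ 840 = 4/3.
shredded cheddar: 60 g × 4/3 = 80 g
vegetable oil: 500 g × 4/3 ÷ 218 g/cup × 16 tbsp/cup ≈ 49 tbsp
mozzarella: 2 lb × 4/3 ≈ 3 lb
granulated sugar: 4 tsp × 4/3 ≈ 5 tsp
olive oil: 3 tsp × 4/3 = 4 tsp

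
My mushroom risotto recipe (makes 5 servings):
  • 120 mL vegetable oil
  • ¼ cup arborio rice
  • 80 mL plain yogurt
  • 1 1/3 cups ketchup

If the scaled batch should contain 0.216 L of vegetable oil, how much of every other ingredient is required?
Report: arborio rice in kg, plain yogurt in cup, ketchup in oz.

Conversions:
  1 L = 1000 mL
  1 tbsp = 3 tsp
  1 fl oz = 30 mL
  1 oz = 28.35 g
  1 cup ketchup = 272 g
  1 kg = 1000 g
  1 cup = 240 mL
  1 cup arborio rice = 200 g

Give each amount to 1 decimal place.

The original recipe has 0.12 L of vegetable oil, so the scaling factor is 0.216 ÷ 0.12 = 9/5 = 1.8.
arborio rice: 0.25 cup × 9/5 × 200 g/cup ÷ 1000 g/kg ≈ 0.1 kg
plain yogurt: 80 mL × 9/5 ÷ 240 mL/cup = 0.6 cup
ketchup: 4/3 cup × 9/5 × 272 g/cup ÷ 28.35 g/oz ≈ 23.0 oz

arborio rice: 0.1 kg; plain yogurt: 0.6 cup; ketchup: 23.0 oz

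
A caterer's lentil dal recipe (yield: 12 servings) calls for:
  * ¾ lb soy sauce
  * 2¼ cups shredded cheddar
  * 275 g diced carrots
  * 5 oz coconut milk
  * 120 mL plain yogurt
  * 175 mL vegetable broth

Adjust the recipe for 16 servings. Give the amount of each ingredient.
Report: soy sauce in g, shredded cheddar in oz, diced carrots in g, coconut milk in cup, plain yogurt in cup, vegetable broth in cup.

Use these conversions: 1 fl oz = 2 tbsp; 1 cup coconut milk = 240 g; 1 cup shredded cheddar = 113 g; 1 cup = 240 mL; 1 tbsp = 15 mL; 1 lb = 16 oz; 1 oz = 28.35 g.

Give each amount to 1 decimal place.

Scaling factor: 16/12 = 4/3.
soy sauce: 0.75 lb × 4/3 × 16 oz/lb × 28.35 g/oz = 453.6 g
shredded cheddar: 2.25 cup × 4/3 × 113 g/cup ÷ 28.35 g/oz ≈ 12.0 oz
diced carrots: 275 g × 4/3 ≈ 366.7 g
coconut milk: 5 oz × 4/3 × 28.35 g/oz ÷ 240 g/cup ≈ 0.8 cup
plain yogurt: 120 mL × 4/3 ÷ 240 mL/cup ≈ 0.7 cup
vegetable broth: 175 mL × 4/3 ÷ 240 mL/cup ≈ 1.0 cup

soy sauce: 453.6 g; shredded cheddar: 12.0 oz; diced carrots: 366.7 g; coconut milk: 0.8 cup; plain yogurt: 0.7 cup; vegetable broth: 1.0 cup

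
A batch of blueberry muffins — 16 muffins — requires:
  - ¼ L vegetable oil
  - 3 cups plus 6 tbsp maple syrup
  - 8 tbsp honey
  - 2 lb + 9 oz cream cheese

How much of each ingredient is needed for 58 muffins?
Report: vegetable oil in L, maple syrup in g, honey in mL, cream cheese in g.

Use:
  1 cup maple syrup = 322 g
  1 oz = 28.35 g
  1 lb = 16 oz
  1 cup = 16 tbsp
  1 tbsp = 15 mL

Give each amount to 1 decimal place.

Scaling factor: 58/16 = 29/8 = 3.625.
vegetable oil: 0.25 L × 29/8 ≈ 0.9 L
maple syrup: (3 cup + 6 tbsp = 3.375 cup) × 29/8 × 322 g/cup ≈ 3939.5 g
honey: 8 tbsp × 29/8 × 15 mL/tbsp = 435.0 mL
cream cheese: (2 lb + 9 oz = 2.5625 lb) × 29/8 × 16 oz/lb × 28.35 g/oz ≈ 4213.5 g

vegetable oil: 0.9 L; maple syrup: 3939.5 g; honey: 435.0 mL; cream cheese: 4213.5 g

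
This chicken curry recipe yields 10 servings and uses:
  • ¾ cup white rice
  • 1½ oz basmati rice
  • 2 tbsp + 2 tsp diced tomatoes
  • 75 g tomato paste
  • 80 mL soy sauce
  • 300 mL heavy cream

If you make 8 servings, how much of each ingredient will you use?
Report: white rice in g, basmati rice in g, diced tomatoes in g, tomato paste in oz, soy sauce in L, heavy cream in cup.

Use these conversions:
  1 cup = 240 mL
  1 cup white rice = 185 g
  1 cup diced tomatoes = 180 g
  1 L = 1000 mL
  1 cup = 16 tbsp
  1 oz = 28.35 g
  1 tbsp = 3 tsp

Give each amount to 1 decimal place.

white rice: 111.0 g; basmati rice: 34.0 g; diced tomatoes: 24.0 g; tomato paste: 2.1 oz; soy sauce: 0.1 L; heavy cream: 1.0 cup

Scaling factor: 8/10 = 4/5 = 0.8.
white rice: 0.75 cup × 4/5 × 185 g/cup = 111.0 g
basmati rice: 1.5 oz × 4/5 × 28.35 g/oz ≈ 34.0 g
diced tomatoes: (2 tbsp + 2 tsp = 8/3 tbsp) × 4/5 ÷ 16 tbsp/cup × 180 g/cup = 24.0 g
tomato paste: 75 g × 4/5 ÷ 28.35 g/oz ≈ 2.1 oz
soy sauce: 80 mL × 4/5 ÷ 1000 mL/L ≈ 0.1 L
heavy cream: 300 mL × 4/5 ÷ 240 mL/cup = 1.0 cup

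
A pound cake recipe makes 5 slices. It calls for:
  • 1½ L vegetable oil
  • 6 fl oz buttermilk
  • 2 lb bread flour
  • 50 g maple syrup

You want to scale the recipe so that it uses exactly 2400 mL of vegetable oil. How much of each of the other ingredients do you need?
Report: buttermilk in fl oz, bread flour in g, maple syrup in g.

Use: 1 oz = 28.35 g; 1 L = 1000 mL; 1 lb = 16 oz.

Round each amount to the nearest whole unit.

The original recipe has 1500 mL of vegetable oil, so the scaling factor is 2400 ÷ 1500 = 8/5 = 1.6.
buttermilk: 6 fl oz × 8/5 ≈ 10 fl oz
bread flour: 2 lb × 8/5 × 16 oz/lb × 28.35 g/oz ≈ 1452 g
maple syrup: 50 g × 8/5 = 80 g

buttermilk: 10 fl oz; bread flour: 1452 g; maple syrup: 80 g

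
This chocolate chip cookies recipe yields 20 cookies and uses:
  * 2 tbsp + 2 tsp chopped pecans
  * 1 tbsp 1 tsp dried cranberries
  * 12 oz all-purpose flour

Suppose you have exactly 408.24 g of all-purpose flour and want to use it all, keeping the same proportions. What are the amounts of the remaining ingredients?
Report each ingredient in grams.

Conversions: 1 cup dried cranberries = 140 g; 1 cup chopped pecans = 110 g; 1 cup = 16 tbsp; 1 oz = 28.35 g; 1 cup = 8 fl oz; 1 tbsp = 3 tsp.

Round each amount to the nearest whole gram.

The original recipe has 340.2 g of all-purpose flour, so the scaling factor is 408.24 ÷ 340.2 = 6/5 = 1.2.
chopped pecans: (2 tbsp + 2 tsp = 8/3 tbsp) × 6/5 ÷ 16 tbsp/cup × 110 g/cup = 22 g
dried cranberries: (1 tbsp + 1 tsp = 4/3 tbsp) × 6/5 ÷ 16 tbsp/cup × 140 g/cup = 14 g

chopped pecans: 22 g; dried cranberries: 14 g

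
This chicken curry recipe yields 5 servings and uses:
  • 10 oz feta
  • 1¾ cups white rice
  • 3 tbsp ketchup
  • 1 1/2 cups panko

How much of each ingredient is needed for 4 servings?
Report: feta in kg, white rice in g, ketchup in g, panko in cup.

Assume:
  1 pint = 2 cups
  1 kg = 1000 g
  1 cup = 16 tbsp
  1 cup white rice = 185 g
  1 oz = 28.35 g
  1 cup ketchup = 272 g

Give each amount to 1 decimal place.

Scaling factor: 4/5 = 0.8.
feta: 10 oz × 4/5 × 28.35 g/oz ÷ 1000 g/kg ≈ 0.2 kg
white rice: 1.75 cup × 4/5 × 185 g/cup = 259.0 g
ketchup: 3 tbsp × 4/5 ÷ 16 tbsp/cup × 272 g/cup = 40.8 g
panko: 1.5 cup × 4/5 = 1.2 cup

feta: 0.2 kg; white rice: 259.0 g; ketchup: 40.8 g; panko: 1.2 cup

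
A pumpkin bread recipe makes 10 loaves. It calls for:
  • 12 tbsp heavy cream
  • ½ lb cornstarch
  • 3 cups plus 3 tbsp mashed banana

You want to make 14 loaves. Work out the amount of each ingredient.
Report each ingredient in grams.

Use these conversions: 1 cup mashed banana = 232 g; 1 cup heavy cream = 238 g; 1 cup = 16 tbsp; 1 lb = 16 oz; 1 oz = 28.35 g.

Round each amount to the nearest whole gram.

heavy cream: 250 g; cornstarch: 318 g; mashed banana: 1035 g

Scaling factor: 14/10 = 7/5 = 1.4.
heavy cream: 12 tbsp × 7/5 ÷ 16 tbsp/cup × 238 g/cup ≈ 250 g
cornstarch: 0.5 lb × 7/5 × 16 oz/lb × 28.35 g/oz ≈ 318 g
mashed banana: (3 cup + 3 tbsp = 3.1875 cup) × 7/5 × 232 g/cup ≈ 1035 g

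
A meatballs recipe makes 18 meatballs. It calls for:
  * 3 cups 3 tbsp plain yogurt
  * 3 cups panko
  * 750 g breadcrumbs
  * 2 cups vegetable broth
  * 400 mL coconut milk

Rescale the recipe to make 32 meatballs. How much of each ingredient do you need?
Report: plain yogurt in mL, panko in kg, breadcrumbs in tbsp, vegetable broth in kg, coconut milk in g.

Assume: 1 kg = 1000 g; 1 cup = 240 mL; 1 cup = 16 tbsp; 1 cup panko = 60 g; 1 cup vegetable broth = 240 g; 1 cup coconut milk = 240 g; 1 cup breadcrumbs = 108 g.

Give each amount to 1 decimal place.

Scaling factor: 32/18 = 16/9.
plain yogurt: (3 cup + 3 tbsp = 3.1875 cup) × 16/9 × 240 mL/cup = 1360.0 mL
panko: 3 cup × 16/9 × 60 g/cup ÷ 1000 g/kg ≈ 0.3 kg
breadcrumbs: 750 g × 16/9 ÷ 108 g/cup × 16 tbsp/cup ≈ 197.5 tbsp
vegetable broth: 2 cup × 16/9 × 240 g/cup ÷ 1000 g/kg ≈ 0.9 kg
coconut milk: 400 mL × 16/9 ÷ 240 mL/cup × 240 g/cup ≈ 711.1 g

plain yogurt: 1360.0 mL; panko: 0.3 kg; breadcrumbs: 197.5 tbsp; vegetable broth: 0.9 kg; coconut milk: 711.1 g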